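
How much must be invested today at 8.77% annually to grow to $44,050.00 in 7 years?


Formula: PV = FV / (1 + r)^n
Substituting: PV = $44,050.00 / (1 + 0.0877)^7
Discount factor: (1.0877)^7 = 1.801208
PV = $44,050.00 / 1.801208 = $24,455.81

$24,455.81


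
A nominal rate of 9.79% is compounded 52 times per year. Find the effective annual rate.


Formula: EAR = (1 + r/m)^m - 1
Period rate: r/m = 0.0979 / 52 = 0.001883
Compounding: (1 + 0.001883)^52 = 1.102751
EAR = 1.102751 - 1 = 0.102751

0.102751


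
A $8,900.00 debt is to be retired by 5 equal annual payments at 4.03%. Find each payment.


Formula: PMT = PV * r / (1 - (1+r)^(-n))
Denominator: 1 - (1 + 0.0403)^(-5) = 0.179257
Numerator: $8,900.00 * 0.0403 = 358.67
PMT = 358.67 / 0.179257 = $2,000.87

$2,000.87


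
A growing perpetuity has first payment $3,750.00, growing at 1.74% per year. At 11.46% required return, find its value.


Formula: PV = C / (r - g)
Spread: r - g = 0.1146 - 0.0174 = 0.0972
Substituting: PV = $3,750.00 / 0.0972
PV = $38,580.25

$38,580.25


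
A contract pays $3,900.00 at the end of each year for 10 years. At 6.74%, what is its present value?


Formula: PV = PMT * (1 - (1+r)^(-n)) / r
Discount factor: (1 + 0.0674)^(-10) = 0.520868
Bracket: 1 - 0.520868 = 0.479132
PV = $3,900.00 * 0.479132 / 0.0674 = $27,724.23

$27,724.23


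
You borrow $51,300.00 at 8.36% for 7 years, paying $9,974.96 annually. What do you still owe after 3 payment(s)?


Formula: Balance = PV*(1+r)^k - PMT*((1+r)^k - 1)/r
Growth: (1 + 0.0836)^3 = 1.272351
Accumulated factor: ((1+r)^k - 1)/r = 3.257789
Balance = $51,300.00 * 1.272351 - $9,974.96 * 3.257789
Balance = $32,775.30

$32,775.30


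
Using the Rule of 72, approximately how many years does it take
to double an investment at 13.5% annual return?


Formula: Years ≈ 72 / r
Substituting: Years ≈ 72 / 13.5
Years ≈ 5.3

5.3 years


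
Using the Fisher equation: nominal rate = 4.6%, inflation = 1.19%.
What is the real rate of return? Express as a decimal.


Formula: (1 + r_real) = (1 + r_nom) / (1 + inflation)
Substituting: (1 + r_real) = 1.046 / 1.0119
(1 + r_real) = 1.033699
r_real = 1.033699 - 1 = 0.033699

0.033699


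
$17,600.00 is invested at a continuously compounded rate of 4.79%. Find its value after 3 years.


Formula: FV = P * e^(r*t)
Exponent: r*t = 0.0479 * 3 = 0.1437
e^(0.1437) = 1.154538
FV = $17,600.00 * 1.154538 = $20,319.86

$20,319.86


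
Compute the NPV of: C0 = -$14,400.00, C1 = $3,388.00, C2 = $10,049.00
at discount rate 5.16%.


Formula: NPV = C0 + C1/(1+r) + C2/(1+r)^2
Discount C1: $3,388.00 / (1 + 0.0516) = $3,221.76
Discount C2: $10,049.00 / (1 + 0.0516)^2 = $9,087.02
NPV = -$14,400.00 + $3,221.76 + $9,087.02 = -$2,091.22

-$2,091.22


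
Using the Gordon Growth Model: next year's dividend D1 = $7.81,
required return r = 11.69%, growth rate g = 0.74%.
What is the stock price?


Formula: P = D1 / (r - g)
Spread: r - g = 0.1169 - 0.0074 = 0.1095
Substituting: P = $7.81 / 0.1095
P = $71.32

$71.32


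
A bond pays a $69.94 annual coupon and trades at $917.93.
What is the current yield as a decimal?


Formula: Current yield = annual coupon / price
Substituting: CY = $69.94 / $917.93
CY = 0.076193

0.076193


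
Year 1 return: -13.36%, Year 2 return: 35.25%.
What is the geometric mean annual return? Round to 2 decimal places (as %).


Formula: Geometric mean = ((1+r1)*(1+r2))^(1/2) - 1
Product: (1 + -0.1336) * (1 + 0.3525) = 0.8664 * 1.3525 = 1.171806
Square root: 1.171806^0.5 = 1.0825
Geometric mean = 1.0825 - 1 = 0.0825
As percentage: 8.25%

8.25%


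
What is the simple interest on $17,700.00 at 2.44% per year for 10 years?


Formula: I = P * r * t
Substituting: I = $17,700.00 * 0.0244 * 10
Step: I = $17,700.00 * 0.244
I = $4,318.80

$4,318.80


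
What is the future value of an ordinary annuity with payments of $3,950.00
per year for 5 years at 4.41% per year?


Formula: FV = PMT * ((1+r)^n - 1) / r
Growth factor: (1 + 0.0441)^5 = 1.240825
Numerator: 1.240825 - 1 = 0.240825
FV = $3,950.00 * 0.240825 / 0.0441 = $21,570.48

$21,570.48


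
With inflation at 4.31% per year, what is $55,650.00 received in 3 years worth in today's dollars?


Formula: Real value = nominal / (1 + inflation)^years
Price level: (1 + 0.0431)^3 = 1.134953
Real value = $55,650.00 / 1.134953 = $49,032.87

$49,032.87


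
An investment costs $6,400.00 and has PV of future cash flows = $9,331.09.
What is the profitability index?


Formula: PI = PV(cash flows) / initial investment
Substituting: PI = $9,331.09 / $6,400.00
PI = 1.458

1.458


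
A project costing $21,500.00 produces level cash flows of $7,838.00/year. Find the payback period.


Formula: Payback = investment / annual cash flow
Substituting: Payback = $21,500.00 / $7,838.00
Payback = 2.743 years

2.743 years


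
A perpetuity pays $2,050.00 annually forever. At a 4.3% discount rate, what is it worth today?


Formula: PV = C / r
Substituting: PV = $2,050.00 / 0.043
PV = $47,674.42

$47,674.42


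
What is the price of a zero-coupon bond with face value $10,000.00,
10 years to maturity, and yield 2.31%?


Formula: Price = FV / (1 + r)^n
Substituting: Price = $10,000.00 / (1 + 0.0231)^10
Discount factor: (1.0231)^10 = 1.256553
Price = $10,000.00 / 1.256553 = $7,958.28

$7,958.28


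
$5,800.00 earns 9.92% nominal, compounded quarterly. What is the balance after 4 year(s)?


Formula: FV = P * (1 + r/m)^(m*t)
Period rate: r/m = 0.0992 / 4 = 0.0248
Total periods: m*t = 4 * 4 = 16
Growth factor: (1 + 0.0248)^16 = 1.479878
FV = $5,800.00 * 1.479878 = $8,583.29

$8,583.29


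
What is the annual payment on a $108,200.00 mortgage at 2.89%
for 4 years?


Formula: PMT = PV * r / (1 - (1+r)^(-n))
Denominator: 1 - (1 + 0.0289)^(-4) = 0.107707
Numerator: $108,200.00 * 0.0289 = 3126.98
PMT = 3126.98 / 0.107707 = $29,032.20

$29,032.20


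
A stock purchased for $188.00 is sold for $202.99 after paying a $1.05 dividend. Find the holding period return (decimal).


Formula: HPR = (P1 - P0 + D) / P0
Gain: $202.99 - $188.00 + $1.05 = $16.04
HPR = $16.04 / $188.00 = 0.0853

0.0853


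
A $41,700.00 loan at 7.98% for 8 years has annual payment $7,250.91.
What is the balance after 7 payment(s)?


Formula: Balance = PV*(1+r)^k - PMT*((1+r)^k - 1)/r
Growth: (1 + 0.0798)^7 = 1.711604
Accumulated factor: ((1+r)^k - 1)/r = 8.917342
Balance = $41,700.00 * 1.711604 - $7,250.91 * 8.917342
Balance = $6,715.04

$6,715.04


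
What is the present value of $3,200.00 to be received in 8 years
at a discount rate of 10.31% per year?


Formula: PV = FV / (1 + r)^n
Substituting: PV = $3,200.00 / (1 + 0.1031)^8
Discount factor: (1.1031)^8 = 2.192396
PV = $3,200.00 / 2.192396 = $1,459.59

$1,459.59


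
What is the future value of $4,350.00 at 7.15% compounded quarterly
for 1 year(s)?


Formula: FV = P * (1 + r/m)^(m*t)
Period rate: r/m = 0.0715 / 4 = 0.017875
Total periods: m*t = 4 * 1 = 4
Growth factor: (1 + 0.017875)^4 = 1.07344
FV = $4,350.00 * 1.07344 = $4,669.46

$4,669.46


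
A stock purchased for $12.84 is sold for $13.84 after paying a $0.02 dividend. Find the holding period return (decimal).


Formula: HPR = (P1 - P0 + D) / P0
Gain: $13.84 - $12.84 + $0.02 = $1.02
HPR = $1.02 / $12.84 = 0.0794

0.0794


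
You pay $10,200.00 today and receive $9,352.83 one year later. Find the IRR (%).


Formula: IRR = C1/C0 - 1
Substituting: IRR = $9,352.83 / $10,200.00 - 1
Ratio: 0.916944 - 1 = -0.083056
IRR = -8.3056%

-8.3056%


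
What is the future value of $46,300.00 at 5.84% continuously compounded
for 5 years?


Formula: FV = P * e^(r*t)
Exponent: r*t = 0.0584 * 5 = 0.292
e^(0.292) = 1.339103
FV = $46,300.00 * 1.339103 = $62,000.47

$62,000.47


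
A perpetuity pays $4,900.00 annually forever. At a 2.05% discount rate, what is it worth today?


Formula: PV = C / r
Substituting: PV = $4,900.00 / 0.0205
PV = $239,024.39

$239,024.39


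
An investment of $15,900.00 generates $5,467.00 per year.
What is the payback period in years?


Formula: Payback = investment / annual cash flow
Substituting: Payback = $15,900.00 / $5,467.00
Payback = 2.9084 years

2.9084 years


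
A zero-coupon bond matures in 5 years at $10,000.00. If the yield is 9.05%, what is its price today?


Formula: Price = FV / (1 + r)^n
Substituting: Price = $10,000.00 / (1 + 0.0905)^5
Discount factor: (1.0905)^5 = 1.542156
Price = $10,000.00 / 1.542156 = $6,484.43

$6,484.43


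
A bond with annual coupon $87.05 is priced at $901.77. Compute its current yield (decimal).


Formula: Current yield = annual coupon / price
Substituting: CY = $87.05 / $901.77
CY = 0.096532

0.096532


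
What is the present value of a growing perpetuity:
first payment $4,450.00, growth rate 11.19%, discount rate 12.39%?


Formula: PV = C / (r - g)
Spread: r - g = 0.1239 - 0.1119 = 0.012
Substituting: PV = $4,450.00 / 0.012
PV = $370,833.33

$370,833.33


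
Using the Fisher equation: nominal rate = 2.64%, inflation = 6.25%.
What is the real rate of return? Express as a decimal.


Formula: (1 + r_real) = (1 + r_nom) / (1 + inflation)
Substituting: (1 + r_real) = 1.0264 / 1.0625
(1 + r_real) = 0.966024
r_real = 0.966024 - 1 = -0.033976

-0.033976


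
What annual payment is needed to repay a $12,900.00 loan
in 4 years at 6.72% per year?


Formula: PMT = PV * r / (1 - (1+r)^(-n))
Denominator: 1 - (1 + 0.0672)^(-4) = 0.229067
Numerator: $12,900.00 * 0.0672 = 866.88
PMT = 866.88 / 0.229067 = $3,784.40

$3,784.40


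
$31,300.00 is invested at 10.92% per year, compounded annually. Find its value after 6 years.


Formula: FV = P * (1 + r)^n
Substituting: FV = $31,300.00 * (1 + 0.1092)^6
Growth factor: (1.1092)^6 = 1.862341
FV = $31,300.00 * 1.862341 = $58,291.27

$58,291.27


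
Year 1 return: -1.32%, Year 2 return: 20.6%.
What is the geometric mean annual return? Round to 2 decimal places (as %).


Formula: Geometric mean = ((1+r1)*(1+r2))^(1/2) - 1
Product: (1 + -0.0132) * (1 + 0.206) = 0.9868 * 1.206 = 1.190081
Square root: 1.190081^0.5 = 1.090908
Geometric mean = 1.090908 - 1 = 0.090908
As percentage: 9.09%

9.09%


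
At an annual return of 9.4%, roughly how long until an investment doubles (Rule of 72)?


Formula: Years ≈ 72 / r
Substituting: Years ≈ 72 / 9.4
Years ≈ 7.7

7.7 years


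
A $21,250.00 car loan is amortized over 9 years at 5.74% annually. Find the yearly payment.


Formula: PMT = PV * r / (1 - (1+r)^(-n))
Denominator: 1 - (1 + 0.0574)^(-9) = 0.394873
Numerator: $21,250.00 * 0.0574 = 1219.75
PMT = 1219.75 / 0.394873 = $3,088.96

$3,088.96


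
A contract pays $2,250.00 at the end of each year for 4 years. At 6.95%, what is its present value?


Formula: PV = PMT * (1 - (1+r)^(-n)) / r
Discount factor: (1 + 0.0695)^(-4) = 0.764323
Bracket: 1 - 0.764323 = 0.235677
PV = $2,250.00 * 0.235677 / 0.0695 = $7,629.84

$7,629.84


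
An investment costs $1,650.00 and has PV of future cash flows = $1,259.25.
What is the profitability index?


Formula: PI = PV(cash flows) / initial investment
Substituting: PI = $1,259.25 / $1,650.00
PI = 0.7632

0.7632


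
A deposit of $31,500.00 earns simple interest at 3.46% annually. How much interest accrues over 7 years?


Formula: I = P * r * t
Substituting: I = $31,500.00 * 0.0346 * 7
Step: I = $31,500.00 * 0.2422
I = $7,629.30

$7,629.30


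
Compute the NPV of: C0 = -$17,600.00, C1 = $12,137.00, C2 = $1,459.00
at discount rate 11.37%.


Formula: NPV = C0 + C1/(1+r) + C2/(1+r)^2
Discount C1: $12,137.00 / (1 + 0.1137) = $10,897.91
Discount C2: $1,459.00 / (1 + 0.1137)^2 = $1,176.30
NPV = -$17,600.00 + $10,897.91 + $1,176.30 = -$5,525.79

-$5,525.79


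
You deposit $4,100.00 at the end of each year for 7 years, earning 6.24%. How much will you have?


Formula: FV = PMT * ((1+r)^n - 1) / r
Growth factor: (1 + 0.0624)^7 = 1.527624
Numerator: 1.527624 - 1 = 0.527624
FV = $4,100.00 * 0.527624 / 0.0624 = $34,667.59

$34,667.59


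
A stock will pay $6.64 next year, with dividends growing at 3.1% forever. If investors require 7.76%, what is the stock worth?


Formula: P = D1 / (r - g)
Spread: r - g = 0.0776 - 0.031 = 0.0466
Substituting: P = $6.64 / 0.0466
P = $142.49

$142.49


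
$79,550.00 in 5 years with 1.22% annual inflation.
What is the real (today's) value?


Formula: Real value = nominal / (1 + inflation)^years
Price level: (1 + 0.0122)^5 = 1.062507
Real value = $79,550.00 / 1.062507 = $74,870.12

$74,870.12


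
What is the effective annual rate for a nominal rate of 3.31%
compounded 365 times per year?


Formula: EAR = (1 + r/m)^m - 1
Period rate: r/m = 0.0331 / 365 = 9.1e-05
Compounding: (1 + 9.1e-05)^365 = 1.033652
EAR = 1.033652 - 1 = 0.033652

0.033652


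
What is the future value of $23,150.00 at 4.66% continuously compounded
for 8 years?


Formula: FV = P * e^(r*t)
Exponent: r*t = 0.0466 * 8 = 0.3728
e^(0.3728) = 1.451794
FV = $23,150.00 * 1.451794 = $33,609.03

$33,609.03


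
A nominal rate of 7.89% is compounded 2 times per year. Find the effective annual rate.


Formula: EAR = (1 + r/m)^m - 1
Period rate: r/m = 0.0789 / 2 = 0.03945
Compounding: (1 + 0.03945)^2 = 1.080456
EAR = 1.080456 - 1 = 0.080456

0.080456


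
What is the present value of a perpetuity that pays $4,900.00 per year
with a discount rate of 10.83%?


Formula: PV = C / r
Substituting: PV = $4,900.00 / 0.1083
PV = $45,244.69

$45,244.69


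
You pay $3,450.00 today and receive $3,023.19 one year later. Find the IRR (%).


Formula: IRR = C1/C0 - 1
Substituting: IRR = $3,023.19 / $3,450.00 - 1
Ratio: 0.876287 - 1 = -0.123713
IRR = -12.3713%

-12.3713%


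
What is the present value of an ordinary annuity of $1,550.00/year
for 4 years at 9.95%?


Formula: PV = PMT * (1 - (1+r)^(-n)) / r
Discount factor: (1 + 0.0995)^(-4) = 0.684257
Bracket: 1 - 0.684257 = 0.315743
PV = $1,550.00 * 0.315743 / 0.0995 = $4,918.61

$4,918.61


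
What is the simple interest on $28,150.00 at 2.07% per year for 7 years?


Formula: I = P * r * t
Substituting: I = $28,150.00 * 0.0207 * 7
Step: I = $28,150.00 * 0.1449
I = $4,078.94

$4,078.94


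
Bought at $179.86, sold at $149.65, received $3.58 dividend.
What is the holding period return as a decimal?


Formula: HPR = (P1 - P0 + D) / P0
Gain: $149.65 - $179.86 + $3.58 = -$26.63
HPR = -$26.63 / $179.86 = -0.1481

-0.1481


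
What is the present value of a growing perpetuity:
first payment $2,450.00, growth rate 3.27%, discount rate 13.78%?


Formula: PV = C / (r - g)
Spread: r - g = 0.1378 - 0.0327 = 0.1051
Substituting: PV = $2,450.00 / 0.1051
PV = $23,311.13

$23,311.13


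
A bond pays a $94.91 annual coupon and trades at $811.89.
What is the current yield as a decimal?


Formula: Current yield = annual coupon / price
Substituting: CY = $94.91 / $811.89
CY = 0.1169

0.1169


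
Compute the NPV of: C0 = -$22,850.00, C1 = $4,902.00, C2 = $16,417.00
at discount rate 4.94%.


Formula: NPV = C0 + C1/(1+r) + C2/(1+r)^2
Discount C1: $4,902.00 / (1 + 0.0494) = $4,671.24
Discount C2: $16,417.00 / (1 + 0.0494)^2 = $14,907.74
NPV = -$22,850.00 + $4,671.24 + $14,907.74 = -$3,271.02

-$3,271.02


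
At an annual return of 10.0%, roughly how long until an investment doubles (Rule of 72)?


Formula: Years ≈ 72 / r
Substituting: Years ≈ 72 / 10.0
Years ≈ 7.2

7.2 years


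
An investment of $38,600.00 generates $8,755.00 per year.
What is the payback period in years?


Formula: Payback = investment / annual cash flow
Substituting: Payback = $38,600.00 / $8,755.00
Payback = 4.4089 years

4.4089 years


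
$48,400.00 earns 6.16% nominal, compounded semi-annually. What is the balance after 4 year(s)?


Formula: FV = P * (1 + r/m)^(m*t)
Period rate: r/m = 0.0616 / 2 = 0.0308
Total periods: m*t = 2 * 4 = 8
Growth factor: (1 + 0.0308)^8 = 1.274663
FV = $48,400.00 * 1.274663 = $61,693.67

$61,693.67


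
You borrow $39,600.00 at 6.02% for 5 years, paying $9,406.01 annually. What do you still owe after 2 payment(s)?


Formula: Balance = PV*(1+r)^k - PMT*((1+r)^k - 1)/r
Growth: (1 + 0.0602)^2 = 1.124024
Accumulated factor: ((1+r)^k - 1)/r = 2.0602
Balance = $39,600.00 * 1.124024 - $9,406.01 * 2.0602
Balance = $25,133.09

$25,133.09


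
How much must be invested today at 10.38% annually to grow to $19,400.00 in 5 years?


Formula: PV = FV / (1 + r)^n
Substituting: PV = $19,400.00 / (1 + 0.1038)^5
Discount factor: (1.1038)^5 = 1.638521
PV = $19,400.00 / 1.638521 = $11,839.95

$11,839.95


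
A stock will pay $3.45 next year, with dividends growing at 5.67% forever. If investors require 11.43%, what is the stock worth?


Formula: P = D1 / (r - g)
Spread: r - g = 0.1143 - 0.0567 = 0.0576
Substituting: P = $3.45 / 0.0576
P = $59.90

$59.90


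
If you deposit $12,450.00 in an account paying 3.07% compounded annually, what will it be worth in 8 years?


Formula: FV = P * (1 + r)^n
Substituting: FV = $12,450.00 * (1 + 0.0307)^8
Growth factor: (1.0307)^8 = 1.273674
FV = $12,450.00 * 1.273674 = $15,857.24

$15,857.24


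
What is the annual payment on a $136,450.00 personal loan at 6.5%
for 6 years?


Formula: PMT = PV * r / (1 - (1+r)^(-n))
Denominator: 1 - (1 + 0.065)^(-6) = 0.314666
Numerator: $136,450.00 * 0.065 = 8869.25
PMT = 8869.25 / 0.314666 = $28,186.25

$28,186.25


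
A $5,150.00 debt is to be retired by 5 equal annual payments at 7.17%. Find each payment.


Formula: PMT = PV * r / (1 - (1+r)^(-n))
Denominator: 1 - (1 + 0.0717)^(-5) = 0.292651
Numerator: $5,150.00 * 0.0717 = 369.255
PMT = 369.255 / 0.292651 = $1,261.76

$1,261.76


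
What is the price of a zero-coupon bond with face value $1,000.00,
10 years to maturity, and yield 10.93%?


Formula: Price = FV / (1 + r)^n
Substituting: Price = $1,000.00 / (1 + 0.1093)^10
Discount factor: (1.1093)^10 = 2.821565
Price = $1,000.00 / 2.821565 = $354.41

$354.41


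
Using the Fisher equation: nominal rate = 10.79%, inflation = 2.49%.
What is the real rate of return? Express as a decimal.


Formula: (1 + r_real) = (1 + r_nom) / (1 + inflation)
Substituting: (1 + r_real) = 1.1079 / 1.0249
(1 + r_real) = 1.080984
r_real = 1.080984 - 1 = 0.080984

0.080984


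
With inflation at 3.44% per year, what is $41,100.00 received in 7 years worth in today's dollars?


Formula: Real value = nominal / (1 + inflation)^years
Price level: (1 + 0.0344)^7 = 1.267125
Real value = $41,100.00 / 1.267125 = $32,435.62

$32,435.62


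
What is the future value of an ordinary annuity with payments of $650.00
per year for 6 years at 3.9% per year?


Formula: FV = PMT * ((1+r)^n - 1) / r
Growth factor: (1 + 0.039)^6 = 1.258037
Numerator: 1.258037 - 1 = 0.258037
FV = $650.00 * 0.258037 / 0.039 = $4,300.61

$4,300.61


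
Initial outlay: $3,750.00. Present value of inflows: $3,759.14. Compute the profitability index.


Formula: PI = PV(cash flows) / initial investment
Substituting: PI = $3,759.14 / $3,750.00
PI = 1.0024

1.0024


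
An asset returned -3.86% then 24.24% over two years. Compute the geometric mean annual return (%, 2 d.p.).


Formula: Geometric mean = ((1+r1)*(1+r2))^(1/2) - 1
Product: (1 + -0.0386) * (1 + 0.2424) = 0.9614 * 1.2424 = 1.194443
Square root: 1.194443^0.5 = 1.092906
Geometric mean = 1.092906 - 1 = 0.092906
As percentage: 9.29%

9.29%


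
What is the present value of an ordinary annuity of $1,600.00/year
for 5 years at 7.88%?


Formula: PV = PMT * (1 - (1+r)^(-n)) / r
Discount factor: (1 + 0.0788)^(-5) = 0.684377
Bracket: 1 - 0.684377 = 0.315623
PV = $1,600.00 * 0.315623 / 0.0788 = $6,408.59

$6,408.59


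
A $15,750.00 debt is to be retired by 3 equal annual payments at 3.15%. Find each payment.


Formula: PMT = PV * r / (1 - (1+r)^(-n))
Denominator: 1 - (1 + 0.0315)^(-3) = 0.088845
Numerator: $15,750.00 * 0.0315 = 496.125
PMT = 496.125 / 0.088845 = $5,584.17

$5,584.17


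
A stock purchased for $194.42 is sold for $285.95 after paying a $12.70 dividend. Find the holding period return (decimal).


Formula: HPR = (P1 - P0 + D) / P0
Gain: $285.95 - $194.42 + $12.70 = $104.23
HPR = $104.23 / $194.42 = 0.5361

0.5361


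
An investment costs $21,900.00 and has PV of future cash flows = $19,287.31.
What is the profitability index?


Formula: PI = PV(cash flows) / initial investment
Substituting: PI = $19,287.31 / $21,900.00
PI = 0.8807

0.8807


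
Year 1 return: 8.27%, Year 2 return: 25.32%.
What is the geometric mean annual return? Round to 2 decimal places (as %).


Formula: Geometric mean = ((1+r1)*(1+r2))^(1/2) - 1
Product: (1 + 0.0827) * (1 + 0.2532) = 1.0827 * 1.2532 = 1.35684
Square root: 1.35684^0.5 = 1.164835
Geometric mean = 1.164835 - 1 = 0.164835
As percentage: 16.48%

16.48%


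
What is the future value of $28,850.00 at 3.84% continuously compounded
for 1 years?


Formula: FV = P * e^(r*t)
Exponent: r*t = 0.0384 * 1 = 0.0384
e^(0.0384) = 1.039147
FV = $28,850.00 * 1.039147 = $29,979.39

$29,979.39


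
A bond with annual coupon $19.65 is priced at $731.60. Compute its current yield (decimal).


Formula: Current yield = annual coupon / price
Substituting: CY = $19.65 / $731.60
CY = 0.026859

0.026859


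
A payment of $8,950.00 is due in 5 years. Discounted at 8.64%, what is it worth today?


Formula: PV = FV / (1 + r)^n
Substituting: PV = $8,950.00 / (1 + 0.0864)^5
Discount factor: (1.0864)^5 = 1.513383
PV = $8,950.00 / 1.513383 = $5,913.90

$5,913.90


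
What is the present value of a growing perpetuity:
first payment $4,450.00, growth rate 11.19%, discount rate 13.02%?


Formula: PV = C / (r - g)
Spread: r - g = 0.1302 - 0.1119 = 0.0183
Substituting: PV = $4,450.00 / 0.0183
PV = $243,169.40

$243,169.40


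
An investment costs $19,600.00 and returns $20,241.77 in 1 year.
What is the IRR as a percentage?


Formula: IRR = C1/C0 - 1
Substituting: IRR = $20,241.77 / $19,600.00 - 1
Ratio: 1.032743 - 1 = 0.032743
IRR = 3.2743%

3.2743%


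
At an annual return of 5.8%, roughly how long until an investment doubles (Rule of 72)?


Formula: Years ≈ 72 / r
Substituting: Years ≈ 72 / 5.8
Years ≈ 12.4

12.4 years


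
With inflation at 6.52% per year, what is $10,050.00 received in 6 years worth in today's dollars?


Formula: Real value = nominal / (1 + inflation)^years
Price level: (1 + 0.0652)^6 = 1.460787
Real value = $10,050.00 / 1.460787 = $6,879.85

$6,879.85


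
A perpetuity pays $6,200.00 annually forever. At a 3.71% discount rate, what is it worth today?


Formula: PV = C / r
Substituting: PV = $6,200.00 / 0.0371
PV = $167,115.90

$167,115.90


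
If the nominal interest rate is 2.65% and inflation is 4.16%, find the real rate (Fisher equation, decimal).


Formula: (1 + r_real) = (1 + r_nom) / (1 + inflation)
Substituting: (1 + r_real) = 1.0265 / 1.0416
(1 + r_real) = 0.985503
r_real = 0.985503 - 1 = -0.014497

-0.014497


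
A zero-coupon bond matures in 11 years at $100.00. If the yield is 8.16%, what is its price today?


Formula: Price = FV / (1 + r)^n
Substituting: Price = $100.00 / (1 + 0.0816)^11
Discount factor: (1.0816)^11 = 2.369919
Price = $100.00 / 2.369919 = $42.20

$42.20


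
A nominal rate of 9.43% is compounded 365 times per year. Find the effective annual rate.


Formula: EAR = (1 + r/m)^m - 1
Period rate: r/m = 0.0943 / 365 = 0.000258
Compounding: (1 + 0.000258)^365 = 1.098876
EAR = 1.098876 - 1 = 0.098876

0.098876


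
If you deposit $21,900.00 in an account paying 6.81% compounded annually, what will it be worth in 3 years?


Formula: FV = P * (1 + r)^n
Substituting: FV = $21,900.00 * (1 + 0.0681)^3
Growth factor: (1.0681)^3 = 1.218529
FV = $21,900.00 * 1.218529 = $26,685.78

$26,685.78


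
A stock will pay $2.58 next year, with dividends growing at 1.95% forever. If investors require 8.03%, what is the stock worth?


Formula: P = D1 / (r - g)
Spread: r - g = 0.0803 - 0.0195 = 0.0608
Substituting: P = $2.58 / 0.0608
P = $42.43

$42.43


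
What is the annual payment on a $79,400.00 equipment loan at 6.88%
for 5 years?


Formula: PMT = PV * r / (1 - (1+r)^(-n))
Denominator: 1 - (1 + 0.0688)^(-5) = 0.283002
Numerator: $79,400.00 * 0.0688 = 5462.72
PMT = 5462.72 / 0.283002 = $19,302.74

$19,302.74


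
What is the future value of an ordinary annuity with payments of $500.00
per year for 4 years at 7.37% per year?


Formula: FV = PMT * ((1+r)^n - 1) / r
Growth factor: (1 + 0.0737)^4 = 1.329021
Numerator: 1.329021 - 1 = 0.329021
FV = $500.00 * 0.329021 / 0.0737 = $2,232.16

$2,232.16


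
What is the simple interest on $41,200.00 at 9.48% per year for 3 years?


Formula: I = P * r * t
Substituting: I = $41,200.00 * 0.0948 * 3
Step: I = $41,200.00 * 0.2844
I = $11,717.28

$11,717.28


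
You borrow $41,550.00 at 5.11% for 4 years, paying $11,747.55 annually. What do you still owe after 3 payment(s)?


Formula: Balance = PV*(1+r)^k - PMT*((1+r)^k - 1)/r
Growth: (1 + 0.0511)^3 = 1.161267
Accumulated factor: ((1+r)^k - 1)/r = 3.155911
Balance = $41,550.00 * 1.161267 - $11,747.55 * 3.155911
Balance = $11,176.42

$11,176.42


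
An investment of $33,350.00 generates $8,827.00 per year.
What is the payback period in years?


Formula: Payback = investment / annual cash flow
Substituting: Payback = $33,350.00 / $8,827.00
Payback = 3.7782 years

3.7782 years


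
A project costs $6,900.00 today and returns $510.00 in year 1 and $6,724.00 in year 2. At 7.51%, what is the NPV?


Formula: NPV = C0 + C1/(1+r) + C2/(1+r)^2
Discount C1: $510.00 / (1 + 0.0751) = $474.37
Discount C2: $6,724.00 / (1 + 0.0751)^2 = $5,817.41
NPV = -$6,900.00 + $474.37 + $5,817.41 = -$608.21

-$608.21


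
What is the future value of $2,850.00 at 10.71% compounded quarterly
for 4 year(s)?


Formula: FV = P * (1 + r/m)^(m*t)
Period rate: r/m = 0.1071 / 4 = 0.026775
Total periods: m*t = 4 * 4 = 16
Growth factor: (1 + 0.026775)^16 = 1.526176
FV = $2,850.00 * 1.526176 = $4,349.60

$4,349.60


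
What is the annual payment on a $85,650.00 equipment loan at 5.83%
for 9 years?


Formula: PMT = PV * r / (1 - (1+r)^(-n))
Denominator: 1 - (1 + 0.0583)^(-9) = 0.399489
Numerator: $85,650.00 * 0.0583 = 4993.395
PMT = 4993.395 / 0.399489 = $12,499.45

$12,499.45


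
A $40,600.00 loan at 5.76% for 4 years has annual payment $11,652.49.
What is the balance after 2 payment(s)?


Formula: Balance = PV*(1+r)^k - PMT*((1+r)^k - 1)/r
Growth: (1 + 0.0576)^2 = 1.118518
Accumulated factor: ((1+r)^k - 1)/r = 2.0576
Balance = $40,600.00 * 1.118518 - $11,652.49 * 2.0576
Balance = $21,435.66

$21,435.66


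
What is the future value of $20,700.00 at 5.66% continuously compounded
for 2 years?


Formula: FV = P * e^(r*t)
Exponent: r*t = 0.0566 * 2 = 0.1132
e^(0.1132) = 1.119856
FV = $20,700.00 * 1.119856 = $23,181.02

$23,181.02


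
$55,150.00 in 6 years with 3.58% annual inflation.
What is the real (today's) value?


Formula: Real value = nominal / (1 + inflation)^years
Price level: (1 + 0.0358)^6 = 1.234967
Real value = $55,150.00 / 1.234967 = $44,657.05

$44,657.05


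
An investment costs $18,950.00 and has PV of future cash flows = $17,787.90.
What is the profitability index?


Formula: PI = PV(cash flows) / initial investment
Substituting: PI = $17,787.90 / $18,950.00
PI = 0.9387

0.9387


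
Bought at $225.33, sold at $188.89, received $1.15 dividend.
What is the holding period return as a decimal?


Formula: HPR = (P1 - P0 + D) / P0
Gain: $188.89 - $225.33 + $1.15 = -$35.29
HPR = -$35.29 / $225.33 = -0.1566

-0.1566


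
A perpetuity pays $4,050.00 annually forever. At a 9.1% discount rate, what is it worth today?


Formula: PV = C / r
Substituting: PV = $4,050.00 / 0.091
PV = $44,505.49

$44,505.49


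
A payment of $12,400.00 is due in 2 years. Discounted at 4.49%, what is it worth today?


Formula: PV = FV / (1 + r)^n
Substituting: PV = $12,400.00 / (1 + 0.0449)^2
Discount factor: (1.0449)^2 = 1.091816
PV = $12,400.00 / 1.091816 = $11,357.22

$11,357.22


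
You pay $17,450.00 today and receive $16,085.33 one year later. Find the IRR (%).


Formula: IRR = C1/C0 - 1
Substituting: IRR = $16,085.33 / $17,450.00 - 1
Ratio: 0.921795 - 1 = -0.078205
IRR = -7.8205%

-7.8205%


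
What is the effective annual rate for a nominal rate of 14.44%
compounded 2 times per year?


Formula: EAR = (1 + r/m)^m - 1
Period rate: r/m = 0.1444 / 2 = 0.0722
Compounding: (1 + 0.0722)^2 = 1.149613
EAR = 1.149613 - 1 = 0.149613

0.149613


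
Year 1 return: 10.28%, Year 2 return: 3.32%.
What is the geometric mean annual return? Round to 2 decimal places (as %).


Formula: Geometric mean = ((1+r1)*(1+r2))^(1/2) - 1
Product: (1 + 0.1028) * (1 + 0.0332) = 1.1028 * 1.0332 = 1.139413
Square root: 1.139413^0.5 = 1.067433
Geometric mean = 1.067433 - 1 = 0.067433
As percentage: 6.74%

6.74%


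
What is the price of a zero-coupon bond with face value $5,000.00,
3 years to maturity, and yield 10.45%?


Formula: Price = FV / (1 + r)^n
Substituting: Price = $5,000.00 / (1 + 0.1045)^3
Discount factor: (1.1045)^3 = 1.347402
Price = $5,000.00 / 1.347402 = $3,710.85

$3,710.85


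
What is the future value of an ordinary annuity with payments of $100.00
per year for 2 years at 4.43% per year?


Formula: FV = PMT * ((1+r)^n - 1) / r
Growth factor: (1 + 0.0443)^2 = 1.090562
Numerator: 1.090562 - 1 = 0.090562
FV = $100.00 * 0.090562 / 0.0443 = $204.43

$204.43


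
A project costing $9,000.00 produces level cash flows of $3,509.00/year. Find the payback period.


Formula: Payback = investment / annual cash flow
Substituting: Payback = $9,000.00 / $3,509.00
Payback = 2.5648 years

2.5648 years


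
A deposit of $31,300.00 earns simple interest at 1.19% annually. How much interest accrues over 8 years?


Formula: I = P * r * t
Substituting: I = $31,300.00 * 0.0119 * 8
Step: I = $31,300.00 * 0.0952
I = $2,979.76

$2,979.76


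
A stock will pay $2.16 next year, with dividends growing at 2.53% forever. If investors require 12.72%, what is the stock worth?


Formula: P = D1 / (r - g)
Spread: r - g = 0.1272 - 0.0253 = 0.1019
Substituting: P = $2.16 / 0.1019
P = $21.20

$21.20


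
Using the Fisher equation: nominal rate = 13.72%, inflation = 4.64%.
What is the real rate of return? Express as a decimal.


Formula: (1 + r_real) = (1 + r_nom) / (1 + inflation)
Substituting: (1 + r_real) = 1.1372 / 1.0464
(1 + r_real) = 1.086774
r_real = 1.086774 - 1 = 0.086774

0.086774


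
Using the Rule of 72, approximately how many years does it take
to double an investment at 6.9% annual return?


Formula: Years ≈ 72 / r
Substituting: Years ≈ 72 / 6.9
Years ≈ 10.4

10.4 years


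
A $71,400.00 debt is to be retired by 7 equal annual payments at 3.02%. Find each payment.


Formula: PMT = PV * r / (1 - (1+r)^(-n))
Denominator: 1 - (1 + 0.0302)^(-7) = 0.188013
Numerator: $71,400.00 * 0.0302 = 2156.28
PMT = 2156.28 / 0.188013 = $11,468.79

$11,468.79


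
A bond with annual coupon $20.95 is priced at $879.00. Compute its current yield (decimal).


Formula: Current yield = annual coupon / price
Substituting: CY = $20.95 / $879.00
CY = 0.023834

0.023834


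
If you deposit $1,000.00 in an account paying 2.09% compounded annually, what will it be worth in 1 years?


Formula: FV = P * (1 + r)^n
Substituting: FV = $1,000.00 * (1 + 0.0209)^1
Growth factor: (1.0209)^1 = 1.0209
FV = $1,000.00 * 1.0209 = $1,020.90

$1,020.90


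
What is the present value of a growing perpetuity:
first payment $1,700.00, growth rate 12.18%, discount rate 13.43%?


Formula: PV = C / (r - g)
Spread: r - g = 0.1343 - 0.1218 = 0.0125
Substituting: PV = $1,700.00 / 0.0125
PV = $136,000.00

$136,000.00


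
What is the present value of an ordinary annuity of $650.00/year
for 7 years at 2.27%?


Formula: PV = PMT * (1 - (1+r)^(-n)) / r
Discount factor: (1 + 0.0227)^(-7) = 0.854599
Bracket: 1 - 0.854599 = 0.145401
PV = $650.00 * 0.145401 / 0.0227 = $4,163.47

$4,163.47


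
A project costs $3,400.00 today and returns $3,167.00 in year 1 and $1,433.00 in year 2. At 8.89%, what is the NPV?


Formula: NPV = C0 + C1/(1+r) + C2/(1+r)^2
Discount C1: $3,167.00 / (1 + 0.0889) = $2,908.44
Discount C2: $1,433.00 / (1 + 0.0889)^2 = $1,208.57
NPV = -$3,400.00 + $2,908.44 + $1,208.57 = $717.01

$717.01


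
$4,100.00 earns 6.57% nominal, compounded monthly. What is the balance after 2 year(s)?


Formula: FV = P * (1 + r/m)^(m*t)
Period rate: r/m = 0.0657 / 12 = 0.005475
Total periods: m*t = 12 * 2 = 24
Growth factor: (1 + 0.005475)^24 = 1.140015
FV = $4,100.00 * 1.140015 = $4,674.06

$4,674.06


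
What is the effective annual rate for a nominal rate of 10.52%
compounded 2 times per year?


Formula: EAR = (1 + r/m)^m - 1
Period rate: r/m = 0.1052 / 2 = 0.0526
Compounding: (1 + 0.0526)^2 = 1.107967
EAR = 1.107967 - 1 = 0.107967

0.107967


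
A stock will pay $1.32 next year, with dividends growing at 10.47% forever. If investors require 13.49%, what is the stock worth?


Formula: P = D1 / (r - g)
Spread: r - g = 0.1349 - 0.1047 = 0.0302
Substituting: P = $1.32 / 0.0302
P = $43.71

$43.71


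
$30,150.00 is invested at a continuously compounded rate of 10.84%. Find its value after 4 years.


Formula: FV = P * e^(r*t)
Exponent: r*t = 0.1084 * 4 = 0.4336
e^(0.4336) = 1.542802
FV = $30,150.00 * 1.542802 = $46,515.47

$46,515.47


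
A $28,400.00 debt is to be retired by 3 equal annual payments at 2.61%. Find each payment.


Formula: PMT = PV * r / (1 - (1+r)^(-n))
Denominator: 1 - (1 + 0.0261)^(-3) = 0.074384
Numerator: $28,400.00 * 0.0261 = 741.24
PMT = 741.24 / 0.074384 = $9,965.07

$9,965.07


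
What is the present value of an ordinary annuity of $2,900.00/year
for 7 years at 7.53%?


Formula: PV = PMT * (1 - (1+r)^(-n)) / r
Discount factor: (1 + 0.0753)^(-7) = 0.601579
Bracket: 1 - 0.601579 = 0.398421
PV = $2,900.00 * 0.398421 / 0.0753 = $15,344.25

$15,344.25


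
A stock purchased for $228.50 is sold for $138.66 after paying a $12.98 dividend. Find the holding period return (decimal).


Formula: HPR = (P1 - P0 + D) / P0
Gain: $138.66 - $228.50 + $12.98 = -$76.86
HPR = -$76.86 / $228.50 = -0.3364

-0.3364


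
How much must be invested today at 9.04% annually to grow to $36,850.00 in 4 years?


Formula: PV = FV / (1 + r)^n
Substituting: PV = $36,850.00 / (1 + 0.0904)^4
Discount factor: (1.0904)^4 = 1.413655
PV = $36,850.00 / 1.413655 = $26,067.18

$26,067.18


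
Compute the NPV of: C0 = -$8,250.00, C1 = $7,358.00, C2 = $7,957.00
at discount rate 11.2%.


Formula: NPV = C0 + C1/(1+r) + C2/(1+r)^2
Discount C1: $7,358.00 / (1 + 0.112) = $6,616.91
Discount C2: $7,957.00 / (1 + 0.112)^2 = $6,434.87
NPV = -$8,250.00 + $6,616.91 + $6,434.87 = $4,801.78

$4,801.78


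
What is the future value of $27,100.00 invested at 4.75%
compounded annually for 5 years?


Formula: FV = P * (1 + r)^n
Substituting: FV = $27,100.00 * (1 + 0.0475)^5
Growth factor: (1.0475)^5 = 1.26116
FV = $27,100.00 * 1.26116 = $34,177.43

$34,177.43


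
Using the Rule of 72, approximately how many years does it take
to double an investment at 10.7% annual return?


Formula: Years ≈ 72 / r
Substituting: Years ≈ 72 / 10.7
Years ≈ 6.7

6.7 years


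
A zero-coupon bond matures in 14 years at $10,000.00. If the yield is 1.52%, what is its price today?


Formula: Price = FV / (1 + r)^n
Substituting: Price = $10,000.00 / (1 + 0.0152)^14
Discount factor: (1.0152)^14 = 1.235158
Price = $10,000.00 / 1.235158 = $8,096.13

$8,096.13


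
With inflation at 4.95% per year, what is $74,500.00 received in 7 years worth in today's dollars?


Formula: Real value = nominal / (1 + inflation)^years
Price level: (1 + 0.0495)^7 = 1.402417
Real value = $74,500.00 / 1.402417 = $53,122.58

$53,122.58


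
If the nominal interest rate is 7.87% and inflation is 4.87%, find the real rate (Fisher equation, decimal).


Formula: (1 + r_real) = (1 + r_nom) / (1 + inflation)
Substituting: (1 + r_real) = 1.0787 / 1.0487
(1 + r_real) = 1.028607
r_real = 1.028607 - 1 = 0.028607

0.028607


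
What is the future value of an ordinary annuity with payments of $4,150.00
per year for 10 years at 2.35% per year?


Formula: FV = PMT * ((1+r)^n - 1) / r
Growth factor: (1 + 0.0235)^10 = 1.261474
Numerator: 1.261474 - 1 = 0.261474
FV = $4,150.00 * 0.261474 / 0.0235 = $46,175.28

$46,175.28


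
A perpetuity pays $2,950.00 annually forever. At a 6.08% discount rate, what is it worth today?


Formula: PV = C / r
Substituting: PV = $2,950.00 / 0.0608
PV = $48,519.74

$48,519.74


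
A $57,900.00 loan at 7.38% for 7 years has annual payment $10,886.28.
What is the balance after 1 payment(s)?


Formula: Balance = PV*(1+r)^k - PMT*((1+r)^k - 1)/r
Growth: (1 + 0.0738)^1 = 1.0738
Accumulated factor: ((1+r)^k - 1)/r = 1.0
Balance = $57,900.00 * 1.0738 - $10,886.28 * 1.0
Balance = $51,286.74

$51,286.74


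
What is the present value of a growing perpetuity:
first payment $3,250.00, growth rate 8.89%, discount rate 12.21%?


Formula: PV = C / (r - g)
Spread: r - g = 0.1221 - 0.0889 = 0.0332
Substituting: PV = $3,250.00 / 0.0332
PV = $97,891.57

$97,891.57


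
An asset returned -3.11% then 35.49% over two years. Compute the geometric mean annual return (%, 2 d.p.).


Formula: Geometric mean = ((1+r1)*(1+r2))^(1/2) - 1
Product: (1 + -0.0311) * (1 + 0.3549) = 0.9689 * 1.3549 = 1.312763
Square root: 1.312763^0.5 = 1.145759
Geometric mean = 1.145759 - 1 = 0.145759
As percentage: 14.58%

14.58%


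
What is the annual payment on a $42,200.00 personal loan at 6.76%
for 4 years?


Formula: PMT = PV * r / (1 - (1+r)^(-n))
Denominator: 1 - (1 + 0.0676)^(-4) = 0.230222
Numerator: $42,200.00 * 0.0676 = 2852.72
PMT = 2852.72 / 0.230222 = $12,391.19

$12,391.19


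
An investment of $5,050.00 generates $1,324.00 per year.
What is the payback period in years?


Formula: Payback = investment / annual cash flow
Substituting: Payback = $5,050.00 / $1,324.00
Payback = 3.8142 years

3.8142 years


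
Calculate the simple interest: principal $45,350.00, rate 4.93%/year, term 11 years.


Formula: I = P * r * t
Substituting: I = $45,350.00 * 0.0493 * 11
Step: I = $45,350.00 * 0.5423
I = $24,593.31

$24,593.31


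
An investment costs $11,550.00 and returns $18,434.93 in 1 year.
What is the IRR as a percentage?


Formula: IRR = C1/C0 - 1
Substituting: IRR = $18,434.93 / $11,550.00 - 1
Ratio: 1.596098 - 1 = 0.596098
IRR = 59.6098%

59.6098%


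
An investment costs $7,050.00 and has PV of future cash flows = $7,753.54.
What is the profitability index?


Formula: PI = PV(cash flows) / initial investment
Substituting: PI = $7,753.54 / $7,050.00
PI = 1.0998

1.0998


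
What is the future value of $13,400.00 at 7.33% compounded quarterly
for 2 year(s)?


Formula: FV = P * (1 + r/m)^(m*t)
Period rate: r/m = 0.0733 / 4 = 0.018325
Total periods: m*t = 4 * 2 = 8
Growth factor: (1 + 0.018325)^8 = 1.156355
FV = $13,400.00 * 1.156355 = $15,495.16

$15,495.16


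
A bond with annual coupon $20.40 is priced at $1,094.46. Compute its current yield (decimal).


Formula: Current yield = annual coupon / price
Substituting: CY = $20.40 / $1,094.46
CY = 0.018639

0.018639


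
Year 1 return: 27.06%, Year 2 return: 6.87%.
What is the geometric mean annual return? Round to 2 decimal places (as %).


Formula: Geometric mean = ((1+r1)*(1+r2))^(1/2) - 1
Product: (1 + 0.2706) * (1 + 0.0687) = 1.2706 * 1.0687 = 1.35789
Square root: 1.35789^0.5 = 1.165285
Geometric mean = 1.165285 - 1 = 0.165285
As percentage: 16.53%

16.53%


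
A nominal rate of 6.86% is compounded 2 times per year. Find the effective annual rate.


Formula: EAR = (1 + r/m)^m - 1
Period rate: r/m = 0.0686 / 2 = 0.0343
Compounding: (1 + 0.0343)^2 = 1.069776
EAR = 1.069776 - 1 = 0.069776

0.069776
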